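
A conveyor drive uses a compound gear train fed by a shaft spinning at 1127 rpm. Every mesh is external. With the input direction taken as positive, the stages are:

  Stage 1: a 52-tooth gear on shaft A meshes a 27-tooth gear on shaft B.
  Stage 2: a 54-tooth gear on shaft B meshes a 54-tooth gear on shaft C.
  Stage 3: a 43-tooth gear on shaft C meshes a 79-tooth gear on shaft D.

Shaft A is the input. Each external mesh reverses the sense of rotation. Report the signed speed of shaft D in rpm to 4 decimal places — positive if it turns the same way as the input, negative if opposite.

Stage 1 [52T→27T]: ω = 1127.0000×52/27 = 2170.5185 rpm, dir flips to −; running = −2170.5185
Stage 2 [54T→54T]: ω = 2170.5185×54/54 = 2170.5185 rpm, dir flips to +; running = +2170.5185
Stage 3 [43T→79T]: ω = 2170.5185×43/79 = 1181.4215 rpm, dir flips to −; running = −1181.4215

-1181.4215 rpm (opposite to input, |ω| = 1181.4215 rpm)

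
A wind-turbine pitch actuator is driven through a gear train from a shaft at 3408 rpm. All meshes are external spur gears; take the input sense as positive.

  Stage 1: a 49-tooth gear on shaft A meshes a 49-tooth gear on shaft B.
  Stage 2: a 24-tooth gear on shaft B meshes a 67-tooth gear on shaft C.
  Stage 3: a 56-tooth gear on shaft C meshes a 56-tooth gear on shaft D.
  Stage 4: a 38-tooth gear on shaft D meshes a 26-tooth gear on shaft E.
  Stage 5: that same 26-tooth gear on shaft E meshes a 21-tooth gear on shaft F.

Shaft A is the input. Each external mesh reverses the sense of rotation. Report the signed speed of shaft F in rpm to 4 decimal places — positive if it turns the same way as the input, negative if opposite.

Stage 1 [49T→49T]: ω = 3408.0000×49/49 = 3408.0000 rpm, dir flips to −; running = −3408.0000
Stage 2 [24T→67T]: ω = 3408.0000×24/67 = 1220.7761 rpm, dir flips to +; running = +1220.7761
Stage 3 [56T→56T]: ω = 1220.7761×56/56 = 1220.7761 rpm, dir flips to −; running = −1220.7761
Stage 4 [38T→26T]: ω = 1220.7761×38/26 = 1784.2113 rpm, dir flips to +; running = +1784.2113
Stage 5 [26T→21T]: ω = 1784.2113×26/21 = 2209.0235 rpm, dir flips to −; running = −2209.0235

-2209.0235 rpm (opposite to input, |ω| = 2209.0235 rpm)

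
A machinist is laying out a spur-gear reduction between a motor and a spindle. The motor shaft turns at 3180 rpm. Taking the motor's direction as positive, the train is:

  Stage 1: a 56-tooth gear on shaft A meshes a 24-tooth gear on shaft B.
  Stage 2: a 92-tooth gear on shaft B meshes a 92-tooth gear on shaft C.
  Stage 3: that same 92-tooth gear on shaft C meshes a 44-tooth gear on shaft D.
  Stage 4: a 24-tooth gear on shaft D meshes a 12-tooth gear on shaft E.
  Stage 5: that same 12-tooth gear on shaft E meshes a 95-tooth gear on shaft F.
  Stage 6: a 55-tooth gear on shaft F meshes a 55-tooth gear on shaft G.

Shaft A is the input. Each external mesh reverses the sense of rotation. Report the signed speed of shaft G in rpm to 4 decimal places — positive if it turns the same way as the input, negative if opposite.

Stage 1 [56T→24T]: ω = 3180.0000×56/24 = 7420.0000 rpm, dir flips to −; running = −7420.0000
Stage 2 [92T→92T]: ω = 7420.0000×92/92 = 7420.0000 rpm, dir flips to +; running = +7420.0000
Stage 3 [92T→44T]: ω = 7420.0000×92/44 = 15514.5455 rpm, dir flips to −; running = −15514.5455
Stage 4 [24T→12T]: ω = 15514.5455×24/12 = 31029.0909 rpm, dir flips to +; running = +31029.0909
Stage 5 [12T→95T]: ω = 31029.0909×12/95 = 3919.4641 rpm, dir flips to −; running = −3919.4641
Stage 6 [55T→55T]: ω = 3919.4641×55/55 = 3919.4641 rpm, dir flips to +; running = +3919.4641

+3919.4641 rpm (same as input, |ω| = 3919.4641 rpm)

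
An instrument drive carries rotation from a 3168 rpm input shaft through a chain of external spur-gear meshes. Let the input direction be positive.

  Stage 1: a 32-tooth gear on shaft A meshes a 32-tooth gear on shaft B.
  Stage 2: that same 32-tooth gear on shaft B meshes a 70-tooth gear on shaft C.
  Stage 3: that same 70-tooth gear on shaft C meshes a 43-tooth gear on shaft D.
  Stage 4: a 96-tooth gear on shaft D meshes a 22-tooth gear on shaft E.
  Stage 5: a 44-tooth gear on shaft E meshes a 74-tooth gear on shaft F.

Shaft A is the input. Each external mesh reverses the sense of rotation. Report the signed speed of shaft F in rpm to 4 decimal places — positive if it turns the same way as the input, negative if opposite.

Stage 1 [32T→32T]: ω = 3168.0000×32/32 = 3168.0000 rpm, dir flips to −; running = −3168.0000
Stage 2 [32T→70T]: ω = 3168.0000×32/70 = 1448.2286 rpm, dir flips to +; running = +1448.2286
Stage 3 [70T→43T]: ω = 1448.2286×70/43 = 2357.5814 rpm, dir flips to −; running = −2357.5814
Stage 4 [96T→22T]: ω = 2357.5814×96/22 = 10287.6279 rpm, dir flips to +; running = +10287.6279
Stage 5 [44T→74T]: ω = 10287.6279×44/74 = 6116.9679 rpm, dir flips to −; running = −6116.9679

-6116.9679 rpm (opposite to input, |ω| = 6116.9679 rpm)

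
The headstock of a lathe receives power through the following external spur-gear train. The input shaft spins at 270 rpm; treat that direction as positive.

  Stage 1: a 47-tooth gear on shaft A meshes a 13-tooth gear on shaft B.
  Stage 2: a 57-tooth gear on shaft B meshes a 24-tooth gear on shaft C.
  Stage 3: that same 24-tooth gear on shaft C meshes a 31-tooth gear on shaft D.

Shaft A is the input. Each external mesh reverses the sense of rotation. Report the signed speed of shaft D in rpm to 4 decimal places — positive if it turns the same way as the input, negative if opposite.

-1794.8635 rpm (opposite to input, |ω| = 1794.8635 rpm)

Stage 1 [47T→13T]: ω = 270.0000×47/13 = 976.1538 rpm, dir flips to −; running = −976.1538
Stage 2 [57T→24T]: ω = 976.1538×57/24 = 2318.3654 rpm, dir flips to +; running = +2318.3654
Stage 3 [24T→31T]: ω = 2318.3654×24/31 = 1794.8635 rpm, dir flips to −; running = −1794.8635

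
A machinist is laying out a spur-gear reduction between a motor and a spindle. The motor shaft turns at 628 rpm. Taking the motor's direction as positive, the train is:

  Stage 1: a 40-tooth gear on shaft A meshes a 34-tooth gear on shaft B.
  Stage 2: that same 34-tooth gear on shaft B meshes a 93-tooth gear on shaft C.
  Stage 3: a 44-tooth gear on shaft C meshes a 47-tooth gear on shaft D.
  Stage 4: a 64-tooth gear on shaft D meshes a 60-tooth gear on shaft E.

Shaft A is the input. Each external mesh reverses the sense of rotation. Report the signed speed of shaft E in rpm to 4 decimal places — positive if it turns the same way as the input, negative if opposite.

+269.7244 rpm (same as input, |ω| = 269.7244 rpm)

Stage 1 [40T→34T]: ω = 628.0000×40/34 = 738.8235 rpm, dir flips to −; running = −738.8235
Stage 2 [34T→93T]: ω = 738.8235×34/93 = 270.1075 rpm, dir flips to +; running = +270.1075
Stage 3 [44T→47T]: ω = 270.1075×44/47 = 252.8666 rpm, dir flips to −; running = −252.8666
Stage 4 [64T→60T]: ω = 252.8666×64/60 = 269.7244 rpm, dir flips to +; running = +269.7244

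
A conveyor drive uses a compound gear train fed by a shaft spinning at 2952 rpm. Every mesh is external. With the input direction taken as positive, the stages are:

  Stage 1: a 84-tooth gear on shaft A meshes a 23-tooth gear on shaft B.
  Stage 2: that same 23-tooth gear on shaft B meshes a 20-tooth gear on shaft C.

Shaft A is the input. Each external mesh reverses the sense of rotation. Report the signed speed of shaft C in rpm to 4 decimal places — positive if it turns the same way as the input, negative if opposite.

+12398.4000 rpm (same as input, |ω| = 12398.4000 rpm)

Stage 1 [84T→23T]: ω = 2952.0000×84/23 = 10781.2174 rpm, dir flips to −; running = −10781.2174
Stage 2 [23T→20T]: ω = 10781.2174×23/20 = 12398.4000 rpm, dir flips to +; running = +12398.4000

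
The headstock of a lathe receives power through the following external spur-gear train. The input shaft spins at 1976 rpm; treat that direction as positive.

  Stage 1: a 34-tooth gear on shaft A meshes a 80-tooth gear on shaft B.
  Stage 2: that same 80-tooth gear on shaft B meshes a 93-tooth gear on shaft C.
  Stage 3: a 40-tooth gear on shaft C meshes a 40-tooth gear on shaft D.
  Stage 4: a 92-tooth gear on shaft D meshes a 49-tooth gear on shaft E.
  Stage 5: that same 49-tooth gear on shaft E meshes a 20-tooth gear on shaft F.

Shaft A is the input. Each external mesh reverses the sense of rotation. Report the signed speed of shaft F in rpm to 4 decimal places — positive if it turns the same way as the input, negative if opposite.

Stage 1 [34T→80T]: ω = 1976.0000×34/80 = 839.8000 rpm, dir flips to −; running = −839.8000
Stage 2 [80T→93T]: ω = 839.8000×80/93 = 722.4086 rpm, dir flips to +; running = +722.4086
Stage 3 [40T→40T]: ω = 722.4086×40/40 = 722.4086 rpm, dir flips to −; running = −722.4086
Stage 4 [92T→49T]: ω = 722.4086×92/49 = 1356.3590 rpm, dir flips to +; running = +1356.3590
Stage 5 [49T→20T]: ω = 1356.3590×49/20 = 3323.0796 rpm, dir flips to −; running = −3323.0796

-3323.0796 rpm (opposite to input, |ω| = 3323.0796 rpm)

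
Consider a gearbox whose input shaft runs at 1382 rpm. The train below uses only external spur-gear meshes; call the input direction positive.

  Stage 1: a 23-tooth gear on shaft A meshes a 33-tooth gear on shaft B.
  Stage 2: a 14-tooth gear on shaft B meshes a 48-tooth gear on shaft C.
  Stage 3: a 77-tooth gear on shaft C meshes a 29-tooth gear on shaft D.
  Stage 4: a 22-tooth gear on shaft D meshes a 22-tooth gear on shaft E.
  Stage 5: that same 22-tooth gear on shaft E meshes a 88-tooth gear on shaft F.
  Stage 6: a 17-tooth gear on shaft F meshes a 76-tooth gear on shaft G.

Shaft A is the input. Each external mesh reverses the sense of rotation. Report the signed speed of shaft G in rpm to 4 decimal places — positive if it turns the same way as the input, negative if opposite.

Stage 1 [23T→33T]: ω = 1382.0000×23/33 = 963.2121 rpm, dir flips to −; running = −963.2121
Stage 2 [14T→48T]: ω = 963.2121×14/48 = 280.9369 rpm, dir flips to +; running = +280.9369
Stage 3 [77T→29T]: ω = 280.9369×77/29 = 745.9358 rpm, dir flips to −; running = −745.9358
Stage 4 [22T→22T]: ω = 745.9358×22/22 = 745.9358 rpm, dir flips to +; running = +745.9358
Stage 5 [22T→88T]: ω = 745.9358×22/88 = 186.4840 rpm, dir flips to −; running = −186.4840
Stage 6 [17T→76T]: ω = 186.4840×17/76 = 41.7135 rpm, dir flips to +; running = +41.7135

+41.7135 rpm (same as input, |ω| = 41.7135 rpm)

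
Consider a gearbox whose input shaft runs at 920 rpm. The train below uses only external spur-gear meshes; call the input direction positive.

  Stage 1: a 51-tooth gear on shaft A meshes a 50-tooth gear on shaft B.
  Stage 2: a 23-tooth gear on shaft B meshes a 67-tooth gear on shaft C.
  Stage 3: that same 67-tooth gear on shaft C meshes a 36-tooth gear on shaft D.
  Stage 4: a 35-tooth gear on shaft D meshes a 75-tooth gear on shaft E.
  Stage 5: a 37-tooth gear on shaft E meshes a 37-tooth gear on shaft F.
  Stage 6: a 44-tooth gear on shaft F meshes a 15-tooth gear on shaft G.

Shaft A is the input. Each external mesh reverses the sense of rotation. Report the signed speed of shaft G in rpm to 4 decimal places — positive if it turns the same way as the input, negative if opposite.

+820.6945 rpm (same as input, |ω| = 820.6945 rpm)

Stage 1 [51T→50T]: ω = 920.0000×51/50 = 938.4000 rpm, dir flips to −; running = −938.4000
Stage 2 [23T→67T]: ω = 938.4000×23/67 = 322.1373 rpm, dir flips to +; running = +322.1373
Stage 3 [67T→36T]: ω = 322.1373×67/36 = 599.5333 rpm, dir flips to −; running = −599.5333
Stage 4 [35T→75T]: ω = 599.5333×35/75 = 279.7822 rpm, dir flips to +; running = +279.7822
Stage 5 [37T→37T]: ω = 279.7822×37/37 = 279.7822 rpm, dir flips to −; running = −279.7822
Stage 6 [44T→15T]: ω = 279.7822×44/15 = 820.6945 rpm, dir flips to +; running = +820.6945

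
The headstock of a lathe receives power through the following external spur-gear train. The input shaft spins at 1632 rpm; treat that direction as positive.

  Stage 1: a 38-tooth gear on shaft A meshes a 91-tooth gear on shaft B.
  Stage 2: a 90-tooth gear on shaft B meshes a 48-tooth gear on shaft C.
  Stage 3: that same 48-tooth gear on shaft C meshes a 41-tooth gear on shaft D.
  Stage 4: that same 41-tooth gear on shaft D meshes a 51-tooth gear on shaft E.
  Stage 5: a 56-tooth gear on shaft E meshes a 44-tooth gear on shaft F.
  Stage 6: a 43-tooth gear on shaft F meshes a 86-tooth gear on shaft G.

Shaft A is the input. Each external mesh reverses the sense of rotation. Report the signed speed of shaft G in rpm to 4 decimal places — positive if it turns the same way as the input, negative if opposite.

Stage 1 [38T→91T]: ω = 1632.0000×38/91 = 681.4945 rpm, dir flips to −; running = −681.4945
Stage 2 [90T→48T]: ω = 681.4945×90/48 = 1277.8022 rpm, dir flips to +; running = +1277.8022
Stage 3 [48T→41T]: ω = 1277.8022×48/41 = 1495.9635 rpm, dir flips to −; running = −1495.9635
Stage 4 [41T→51T]: ω = 1495.9635×41/51 = 1202.6374 rpm, dir flips to +; running = +1202.6374
Stage 5 [56T→44T]: ω = 1202.6374×56/44 = 1530.6294 rpm, dir flips to −; running = −1530.6294
Stage 6 [43T→86T]: ω = 1530.6294×43/86 = 765.3147 rpm, dir flips to +; running = +765.3147

+765.3147 rpm (same as input, |ω| = 765.3147 rpm)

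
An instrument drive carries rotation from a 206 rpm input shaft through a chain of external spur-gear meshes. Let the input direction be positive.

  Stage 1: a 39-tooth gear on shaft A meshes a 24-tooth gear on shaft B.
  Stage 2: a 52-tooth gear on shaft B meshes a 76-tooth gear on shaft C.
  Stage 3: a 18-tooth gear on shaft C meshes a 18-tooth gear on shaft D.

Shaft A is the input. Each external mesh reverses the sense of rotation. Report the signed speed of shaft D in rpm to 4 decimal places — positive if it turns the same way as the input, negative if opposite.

Stage 1 [39T→24T]: ω = 206.0000×39/24 = 334.7500 rpm, dir flips to −; running = −334.7500
Stage 2 [52T→76T]: ω = 334.7500×52/76 = 229.0395 rpm, dir flips to +; running = +229.0395
Stage 3 [18T→18T]: ω = 229.0395×18/18 = 229.0395 rpm, dir flips to −; running = −229.0395

-229.0395 rpm (opposite to input, |ω| = 229.0395 rpm)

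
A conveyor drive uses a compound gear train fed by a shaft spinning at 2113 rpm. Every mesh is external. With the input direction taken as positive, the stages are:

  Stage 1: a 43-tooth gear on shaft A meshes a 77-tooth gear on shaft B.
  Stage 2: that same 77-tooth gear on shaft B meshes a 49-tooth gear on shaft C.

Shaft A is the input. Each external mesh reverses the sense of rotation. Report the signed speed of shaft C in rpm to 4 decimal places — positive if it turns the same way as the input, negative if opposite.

Stage 1 [43T→77T]: ω = 2113.0000×43/77 = 1179.9870 rpm, dir flips to −; running = −1179.9870
Stage 2 [77T→49T]: ω = 1179.9870×77/49 = 1854.2653 rpm, dir flips to +; running = +1854.2653

+1854.2653 rpm (same as input, |ω| = 1854.2653 rpm)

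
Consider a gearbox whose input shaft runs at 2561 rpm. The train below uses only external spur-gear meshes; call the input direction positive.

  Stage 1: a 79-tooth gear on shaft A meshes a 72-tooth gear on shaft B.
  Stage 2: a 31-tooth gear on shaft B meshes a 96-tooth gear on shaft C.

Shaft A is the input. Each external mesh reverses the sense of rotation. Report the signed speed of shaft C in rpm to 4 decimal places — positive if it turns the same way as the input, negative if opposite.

+907.3913 rpm (same as input, |ω| = 907.3913 rpm)

Stage 1 [79T→72T]: ω = 2561.0000×79/72 = 2809.9861 rpm, dir flips to −; running = −2809.9861
Stage 2 [31T→96T]: ω = 2809.9861×31/96 = 907.3913 rpm, dir flips to +; running = +907.3913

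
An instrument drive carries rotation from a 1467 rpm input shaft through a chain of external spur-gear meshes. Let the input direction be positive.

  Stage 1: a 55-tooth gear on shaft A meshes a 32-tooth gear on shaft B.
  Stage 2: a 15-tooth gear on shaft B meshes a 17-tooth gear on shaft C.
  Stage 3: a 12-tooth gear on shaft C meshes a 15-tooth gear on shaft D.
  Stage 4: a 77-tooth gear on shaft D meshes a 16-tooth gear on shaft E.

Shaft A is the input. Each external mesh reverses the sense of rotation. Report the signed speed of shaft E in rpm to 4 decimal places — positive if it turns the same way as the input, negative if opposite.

Stage 1 [55T→32T]: ω = 1467.0000×55/32 = 2521.4062 rpm, dir flips to −; running = −2521.4062
Stage 2 [15T→17T]: ω = 2521.4062×15/17 = 2224.7702 rpm, dir flips to +; running = +2224.7702
Stage 3 [12T→15T]: ω = 2224.7702×12/15 = 1779.8162 rpm, dir flips to −; running = −1779.8162
Stage 4 [77T→16T]: ω = 1779.8162×77/16 = 8565.3653 rpm, dir flips to +; running = +8565.3653

+8565.3653 rpm (same as input, |ω| = 8565.3653 rpm)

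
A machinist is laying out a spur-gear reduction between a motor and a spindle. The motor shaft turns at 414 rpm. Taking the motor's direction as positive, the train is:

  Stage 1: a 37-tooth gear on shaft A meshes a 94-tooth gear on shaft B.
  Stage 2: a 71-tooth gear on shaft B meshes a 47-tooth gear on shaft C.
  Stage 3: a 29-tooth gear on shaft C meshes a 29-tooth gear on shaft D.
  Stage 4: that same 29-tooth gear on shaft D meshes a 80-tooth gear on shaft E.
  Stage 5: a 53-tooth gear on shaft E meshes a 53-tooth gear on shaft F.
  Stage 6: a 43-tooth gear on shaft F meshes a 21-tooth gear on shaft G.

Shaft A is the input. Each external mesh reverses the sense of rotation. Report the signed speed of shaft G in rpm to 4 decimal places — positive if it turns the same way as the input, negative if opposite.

+182.7224 rpm (same as input, |ω| = 182.7224 rpm)

Stage 1 [37T→94T]: ω = 414.0000×37/94 = 162.9574 rpm, dir flips to −; running = −162.9574
Stage 2 [71T→47T]: ω = 162.9574×71/47 = 246.1698 rpm, dir flips to +; running = +246.1698
Stage 3 [29T→29T]: ω = 246.1698×29/29 = 246.1698 rpm, dir flips to −; running = −246.1698
Stage 4 [29T→80T]: ω = 246.1698×29/80 = 89.2365 rpm, dir flips to +; running = +89.2365
Stage 5 [53T→53T]: ω = 89.2365×53/53 = 89.2365 rpm, dir flips to −; running = −89.2365
Stage 6 [43T→21T]: ω = 89.2365×43/21 = 182.7224 rpm, dir flips to +; running = +182.7224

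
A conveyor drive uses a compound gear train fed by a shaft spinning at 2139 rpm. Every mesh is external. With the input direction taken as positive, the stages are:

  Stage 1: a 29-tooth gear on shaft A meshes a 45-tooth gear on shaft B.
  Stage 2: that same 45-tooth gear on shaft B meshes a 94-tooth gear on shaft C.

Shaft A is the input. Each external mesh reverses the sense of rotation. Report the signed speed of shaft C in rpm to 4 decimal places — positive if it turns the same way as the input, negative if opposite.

+659.9043 rpm (same as input, |ω| = 659.9043 rpm)

Stage 1 [29T→45T]: ω = 2139.0000×29/45 = 1378.4667 rpm, dir flips to −; running = −1378.4667
Stage 2 [45T→94T]: ω = 1378.4667×45/94 = 659.9043 rpm, dir flips to +; running = +659.9043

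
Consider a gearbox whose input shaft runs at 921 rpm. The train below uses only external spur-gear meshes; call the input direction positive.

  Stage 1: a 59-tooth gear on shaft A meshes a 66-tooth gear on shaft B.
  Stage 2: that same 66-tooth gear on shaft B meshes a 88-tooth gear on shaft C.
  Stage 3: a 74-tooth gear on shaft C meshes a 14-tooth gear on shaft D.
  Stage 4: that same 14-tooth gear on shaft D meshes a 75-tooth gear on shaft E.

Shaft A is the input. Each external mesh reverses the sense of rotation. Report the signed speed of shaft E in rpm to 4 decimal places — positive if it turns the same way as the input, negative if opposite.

+609.2555 rpm (same as input, |ω| = 609.2555 rpm)

Stage 1 [59T→66T]: ω = 921.0000×59/66 = 823.3182 rpm, dir flips to −; running = −823.3182
Stage 2 [66T→88T]: ω = 823.3182×66/88 = 617.4886 rpm, dir flips to +; running = +617.4886
Stage 3 [74T→14T]: ω = 617.4886×74/14 = 3263.8685 rpm, dir flips to −; running = −3263.8685
Stage 4 [14T→75T]: ω = 3263.8685×14/75 = 609.2555 rpm, dir flips to +; running = +609.2555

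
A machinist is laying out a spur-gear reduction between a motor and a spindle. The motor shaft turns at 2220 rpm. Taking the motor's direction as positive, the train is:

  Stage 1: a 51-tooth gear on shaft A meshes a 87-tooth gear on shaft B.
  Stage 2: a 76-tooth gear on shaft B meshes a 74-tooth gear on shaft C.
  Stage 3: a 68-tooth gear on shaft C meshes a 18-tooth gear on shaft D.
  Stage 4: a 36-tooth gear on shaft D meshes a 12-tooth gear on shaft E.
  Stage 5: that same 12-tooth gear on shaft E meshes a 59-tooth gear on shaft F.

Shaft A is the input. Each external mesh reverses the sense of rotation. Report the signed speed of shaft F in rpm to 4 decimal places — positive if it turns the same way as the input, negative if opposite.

Stage 1 [51T→87T]: ω = 2220.0000×51/87 = 1301.3793 rpm, dir flips to −; running = −1301.3793
Stage 2 [76T→74T]: ω = 1301.3793×76/74 = 1336.5517 rpm, dir flips to +; running = +1336.5517
Stage 3 [68T→18T]: ω = 1336.5517×68/18 = 5049.1954 rpm, dir flips to −; running = −5049.1954
Stage 4 [36T→12T]: ω = 5049.1954×36/12 = 15147.5862 rpm, dir flips to +; running = +15147.5862
Stage 5 [12T→59T]: ω = 15147.5862×12/59 = 3080.8650 rpm, dir flips to −; running = −3080.8650

-3080.8650 rpm (opposite to input, |ω| = 3080.8650 rpm)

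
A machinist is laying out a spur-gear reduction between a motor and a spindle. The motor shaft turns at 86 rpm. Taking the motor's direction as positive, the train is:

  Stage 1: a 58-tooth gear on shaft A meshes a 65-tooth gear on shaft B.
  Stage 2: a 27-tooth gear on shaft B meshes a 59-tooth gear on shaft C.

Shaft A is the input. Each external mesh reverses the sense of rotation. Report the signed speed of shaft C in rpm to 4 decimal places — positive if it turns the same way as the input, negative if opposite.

+35.1176 rpm (same as input, |ω| = 35.1176 rpm)

Stage 1 [58T→65T]: ω = 86.0000×58/65 = 76.7385 rpm, dir flips to −; running = −76.7385
Stage 2 [27T→59T]: ω = 76.7385×27/59 = 35.1176 rpm, dir flips to +; running = +35.1176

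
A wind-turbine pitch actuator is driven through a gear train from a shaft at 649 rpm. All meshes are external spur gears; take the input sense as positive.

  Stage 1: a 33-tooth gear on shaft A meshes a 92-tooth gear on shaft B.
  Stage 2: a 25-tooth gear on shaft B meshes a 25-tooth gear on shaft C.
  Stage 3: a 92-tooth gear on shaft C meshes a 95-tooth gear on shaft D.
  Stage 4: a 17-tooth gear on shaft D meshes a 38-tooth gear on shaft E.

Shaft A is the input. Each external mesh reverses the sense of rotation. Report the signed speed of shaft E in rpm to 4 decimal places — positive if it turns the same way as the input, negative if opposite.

+100.8557 rpm (same as input, |ω| = 100.8557 rpm)

Stage 1 [33T→92T]: ω = 649.0000×33/92 = 232.7935 rpm, dir flips to −; running = −232.7935
Stage 2 [25T→25T]: ω = 232.7935×25/25 = 232.7935 rpm, dir flips to +; running = +232.7935
Stage 3 [92T→95T]: ω = 232.7935×92/95 = 225.4421 rpm, dir flips to −; running = −225.4421
Stage 4 [17T→38T]: ω = 225.4421×17/38 = 100.8557 rpm, dir flips to +; running = +100.8557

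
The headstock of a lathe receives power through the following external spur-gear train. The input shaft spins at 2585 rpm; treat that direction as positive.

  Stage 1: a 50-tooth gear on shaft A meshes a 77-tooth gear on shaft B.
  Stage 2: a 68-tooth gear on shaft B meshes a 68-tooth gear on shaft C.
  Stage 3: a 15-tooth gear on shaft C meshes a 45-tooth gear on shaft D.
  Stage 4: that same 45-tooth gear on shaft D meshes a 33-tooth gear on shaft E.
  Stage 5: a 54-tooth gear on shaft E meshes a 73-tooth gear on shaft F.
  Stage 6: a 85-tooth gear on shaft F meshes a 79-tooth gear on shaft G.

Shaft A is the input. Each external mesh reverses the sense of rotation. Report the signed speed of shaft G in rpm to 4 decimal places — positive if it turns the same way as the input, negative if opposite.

+607.2673 rpm (same as input, |ω| = 607.2673 rpm)

Stage 1 [50T→77T]: ω = 2585.0000×50/77 = 1678.5714 rpm, dir flips to −; running = −1678.5714
Stage 2 [68T→68T]: ω = 1678.5714×68/68 = 1678.5714 rpm, dir flips to +; running = +1678.5714
Stage 3 [15T→45T]: ω = 1678.5714×15/45 = 559.5238 rpm, dir flips to −; running = −559.5238
Stage 4 [45T→33T]: ω = 559.5238×45/33 = 762.9870 rpm, dir flips to +; running = +762.9870
Stage 5 [54T→73T]: ω = 762.9870×54/73 = 564.4014 rpm, dir flips to −; running = −564.4014
Stage 6 [85T→79T]: ω = 564.4014×85/79 = 607.2673 rpm, dir flips to +; running = +607.2673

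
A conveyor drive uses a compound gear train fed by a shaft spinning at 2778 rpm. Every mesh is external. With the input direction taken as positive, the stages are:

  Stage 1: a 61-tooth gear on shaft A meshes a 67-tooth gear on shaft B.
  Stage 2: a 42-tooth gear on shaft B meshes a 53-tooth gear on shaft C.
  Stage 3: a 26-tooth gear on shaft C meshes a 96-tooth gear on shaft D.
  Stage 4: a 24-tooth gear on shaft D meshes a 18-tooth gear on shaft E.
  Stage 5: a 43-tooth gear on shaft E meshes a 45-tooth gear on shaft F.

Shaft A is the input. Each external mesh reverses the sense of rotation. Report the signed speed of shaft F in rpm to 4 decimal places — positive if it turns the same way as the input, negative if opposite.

-691.6040 rpm (opposite to input, |ω| = 691.6040 rpm)

Stage 1 [61T→67T]: ω = 2778.0000×61/67 = 2529.2239 rpm, dir flips to −; running = −2529.2239
Stage 2 [42T→53T]: ω = 2529.2239×42/53 = 2004.2906 rpm, dir flips to +; running = +2004.2906
Stage 3 [26T→96T]: ω = 2004.2906×26/96 = 542.8287 rpm, dir flips to −; running = −542.8287
Stage 4 [24T→18T]: ω = 542.8287×24/18 = 723.7716 rpm, dir flips to +; running = +723.7716
Stage 5 [43T→45T]: ω = 723.7716×43/45 = 691.6040 rpm, dir flips to −; running = −691.6040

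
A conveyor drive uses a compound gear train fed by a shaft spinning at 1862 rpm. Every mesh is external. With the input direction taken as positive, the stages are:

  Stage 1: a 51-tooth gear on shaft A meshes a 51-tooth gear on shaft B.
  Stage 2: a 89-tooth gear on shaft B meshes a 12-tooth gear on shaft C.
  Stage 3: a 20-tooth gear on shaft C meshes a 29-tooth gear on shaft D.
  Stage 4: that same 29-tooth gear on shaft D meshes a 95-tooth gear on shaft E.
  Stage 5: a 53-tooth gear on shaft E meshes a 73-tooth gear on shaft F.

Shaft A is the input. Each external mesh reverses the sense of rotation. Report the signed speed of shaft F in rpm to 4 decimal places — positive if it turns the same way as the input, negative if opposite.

Stage 1 [51T→51T]: ω = 1862.0000×51/51 = 1862.0000 rpm, dir flips to −; running = −1862.0000
Stage 2 [89T→12T]: ω = 1862.0000×89/12 = 13809.8333 rpm, dir flips to +; running = +13809.8333
Stage 3 [20T→29T]: ω = 13809.8333×20/29 = 9524.0230 rpm, dir flips to −; running = −9524.0230
Stage 4 [29T→95T]: ω = 9524.0230×29/95 = 2907.3333 rpm, dir flips to +; running = +2907.3333
Stage 5 [53T→73T]: ω = 2907.3333×53/73 = 2110.8037 rpm, dir flips to −; running = −2110.8037

-2110.8037 rpm (opposite to input, |ω| = 2110.8037 rpm)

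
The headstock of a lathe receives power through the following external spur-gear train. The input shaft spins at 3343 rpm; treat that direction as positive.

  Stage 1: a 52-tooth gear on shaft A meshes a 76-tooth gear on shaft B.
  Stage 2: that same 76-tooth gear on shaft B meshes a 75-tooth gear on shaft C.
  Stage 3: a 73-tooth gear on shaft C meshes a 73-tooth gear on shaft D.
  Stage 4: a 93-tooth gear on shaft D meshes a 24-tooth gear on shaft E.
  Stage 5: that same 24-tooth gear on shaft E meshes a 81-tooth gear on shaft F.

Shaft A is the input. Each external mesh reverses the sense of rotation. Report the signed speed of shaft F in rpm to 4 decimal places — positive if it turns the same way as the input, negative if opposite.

Stage 1 [52T→76T]: ω = 3343.0000×52/76 = 2287.3158 rpm, dir flips to −; running = −2287.3158
Stage 2 [76T→75T]: ω = 2287.3158×76/75 = 2317.8133 rpm, dir flips to +; running = +2317.8133
Stage 3 [73T→73T]: ω = 2317.8133×73/73 = 2317.8133 rpm, dir flips to −; running = −2317.8133
Stage 4 [93T→24T]: ω = 2317.8133×93/24 = 8981.5267 rpm, dir flips to +; running = +8981.5267
Stage 5 [24T→81T]: ω = 8981.5267×24/81 = 2661.1931 rpm, dir flips to −; running = −2661.1931

-2661.1931 rpm (opposite to input, |ω| = 2661.1931 rpm)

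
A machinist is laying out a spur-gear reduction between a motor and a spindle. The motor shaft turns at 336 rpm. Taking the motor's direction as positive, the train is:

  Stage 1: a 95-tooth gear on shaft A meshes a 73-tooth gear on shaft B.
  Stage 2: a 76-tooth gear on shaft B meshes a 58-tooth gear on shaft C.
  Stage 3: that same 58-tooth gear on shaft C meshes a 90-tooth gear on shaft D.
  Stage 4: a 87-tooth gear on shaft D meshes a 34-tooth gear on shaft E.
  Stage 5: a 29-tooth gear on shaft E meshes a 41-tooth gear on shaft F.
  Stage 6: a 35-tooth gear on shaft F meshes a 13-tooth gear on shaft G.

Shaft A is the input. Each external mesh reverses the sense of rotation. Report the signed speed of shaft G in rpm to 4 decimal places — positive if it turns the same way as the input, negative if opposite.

Stage 1 [95T→73T]: ω = 336.0000×95/73 = 437.2603 rpm, dir flips to −; running = −437.2603
Stage 2 [76T→58T]: ω = 437.2603×76/58 = 572.9617 rpm, dir flips to +; running = +572.9617
Stage 3 [58T→90T]: ω = 572.9617×58/90 = 369.2420 rpm, dir flips to −; running = −369.2420
Stage 4 [87T→34T]: ω = 369.2420×87/34 = 944.8251 rpm, dir flips to +; running = +944.8251
Stage 5 [29T→41T]: ω = 944.8251×29/41 = 668.2910 rpm, dir flips to −; running = −668.2910
Stage 6 [35T→13T]: ω = 668.2910×35/13 = 1799.2449 rpm, dir flips to +; running = +1799.2449

+1799.2449 rpm (same as input, |ω| = 1799.2449 rpm)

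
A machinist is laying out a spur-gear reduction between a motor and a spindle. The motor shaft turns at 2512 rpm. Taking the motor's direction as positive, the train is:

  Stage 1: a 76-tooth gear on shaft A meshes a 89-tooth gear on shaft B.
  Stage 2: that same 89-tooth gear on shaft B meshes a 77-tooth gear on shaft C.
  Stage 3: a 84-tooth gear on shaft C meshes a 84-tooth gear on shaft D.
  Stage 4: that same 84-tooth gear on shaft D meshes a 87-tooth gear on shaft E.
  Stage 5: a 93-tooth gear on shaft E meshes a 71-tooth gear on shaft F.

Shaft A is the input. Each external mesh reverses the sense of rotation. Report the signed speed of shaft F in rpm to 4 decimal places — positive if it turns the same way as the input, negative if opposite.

-3135.6468 rpm (opposite to input, |ω| = 3135.6468 rpm)

Stage 1 [76T→89T]: ω = 2512.0000×76/89 = 2145.0787 rpm, dir flips to −; running = −2145.0787
Stage 2 [89T→77T]: ω = 2145.0787×89/77 = 2479.3766 rpm, dir flips to +; running = +2479.3766
Stage 3 [84T→84T]: ω = 2479.3766×84/84 = 2479.3766 rpm, dir flips to −; running = −2479.3766
Stage 4 [84T→87T]: ω = 2479.3766×84/87 = 2393.8809 rpm, dir flips to +; running = +2393.8809
Stage 5 [93T→71T]: ω = 2393.8809×93/71 = 3135.6468 rpm, dir flips to −; running = −3135.6468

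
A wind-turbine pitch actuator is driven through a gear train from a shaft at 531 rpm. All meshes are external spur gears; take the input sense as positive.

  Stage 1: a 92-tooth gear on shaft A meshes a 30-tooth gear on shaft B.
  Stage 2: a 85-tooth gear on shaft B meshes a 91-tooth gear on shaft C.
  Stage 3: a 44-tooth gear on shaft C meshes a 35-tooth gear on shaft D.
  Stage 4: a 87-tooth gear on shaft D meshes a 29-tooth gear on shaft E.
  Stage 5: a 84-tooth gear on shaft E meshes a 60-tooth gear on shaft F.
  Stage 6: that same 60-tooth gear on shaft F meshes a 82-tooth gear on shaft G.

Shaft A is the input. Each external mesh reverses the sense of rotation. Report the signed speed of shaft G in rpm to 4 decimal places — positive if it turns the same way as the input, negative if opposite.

Stage 1 [92T→30T]: ω = 531.0000×92/30 = 1628.4000 rpm, dir flips to −; running = −1628.4000
Stage 2 [85T→91T]: ω = 1628.4000×85/91 = 1521.0330 rpm, dir flips to +; running = +1521.0330
Stage 3 [44T→35T]: ω = 1521.0330×44/35 = 1912.1557 rpm, dir flips to −; running = −1912.1557
Stage 4 [87T→29T]: ω = 1912.1557×87/29 = 5736.4672 rpm, dir flips to +; running = +5736.4672
Stage 5 [84T→60T]: ω = 5736.4672×84/60 = 8031.0541 rpm, dir flips to −; running = −8031.0541
Stage 6 [60T→82T]: ω = 8031.0541×60/82 = 5876.3810 rpm, dir flips to +; running = +5876.3810

+5876.3810 rpm (same as input, |ω| = 5876.3810 rpm)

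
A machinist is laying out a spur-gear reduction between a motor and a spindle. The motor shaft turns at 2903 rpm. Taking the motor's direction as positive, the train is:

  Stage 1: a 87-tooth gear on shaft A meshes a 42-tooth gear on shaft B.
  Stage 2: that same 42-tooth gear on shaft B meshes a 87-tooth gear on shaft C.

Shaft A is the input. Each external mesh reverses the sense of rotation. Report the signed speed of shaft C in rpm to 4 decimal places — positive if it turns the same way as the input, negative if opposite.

Stage 1 [87T→42T]: ω = 2903.0000×87/42 = 6013.3571 rpm, dir flips to −; running = −6013.3571
Stage 2 [42T→87T]: ω = 6013.3571×42/87 = 2903.0000 rpm, dir flips to +; running = +2903.0000

+2903.0000 rpm (same as input, |ω| = 2903.0000 rpm)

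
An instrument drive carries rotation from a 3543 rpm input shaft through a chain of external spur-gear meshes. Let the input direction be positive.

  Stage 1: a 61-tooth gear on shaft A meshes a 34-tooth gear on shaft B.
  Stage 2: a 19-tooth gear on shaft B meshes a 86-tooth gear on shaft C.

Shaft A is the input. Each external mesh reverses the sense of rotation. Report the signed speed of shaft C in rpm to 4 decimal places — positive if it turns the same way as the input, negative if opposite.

+1404.3560 rpm (same as input, |ω| = 1404.3560 rpm)

Stage 1 [61T→34T]: ω = 3543.0000×61/34 = 6356.5588 rpm, dir flips to −; running = −6356.5588
Stage 2 [19T→86T]: ω = 6356.5588×19/86 = 1404.3560 rpm, dir flips to +; running = +1404.3560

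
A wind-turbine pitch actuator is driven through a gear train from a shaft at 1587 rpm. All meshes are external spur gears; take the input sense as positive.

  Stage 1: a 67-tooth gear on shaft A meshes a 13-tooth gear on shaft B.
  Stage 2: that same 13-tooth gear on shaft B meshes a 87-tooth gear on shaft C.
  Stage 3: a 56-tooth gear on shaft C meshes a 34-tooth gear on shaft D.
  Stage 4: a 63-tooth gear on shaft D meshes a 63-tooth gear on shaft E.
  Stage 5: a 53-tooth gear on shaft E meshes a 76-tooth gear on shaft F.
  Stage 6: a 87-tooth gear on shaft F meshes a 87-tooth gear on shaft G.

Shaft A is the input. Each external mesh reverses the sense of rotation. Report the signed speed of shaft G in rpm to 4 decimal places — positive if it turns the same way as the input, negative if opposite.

+1403.7956 rpm (same as input, |ω| = 1403.7956 rpm)

Stage 1 [67T→13T]: ω = 1587.0000×67/13 = 8179.1538 rpm, dir flips to −; running = −8179.1538
Stage 2 [13T→87T]: ω = 8179.1538×13/87 = 1222.1724 rpm, dir flips to +; running = +1222.1724
Stage 3 [56T→34T]: ω = 1222.1724×56/34 = 2012.9899 rpm, dir flips to −; running = −2012.9899
Stage 4 [63T→63T]: ω = 2012.9899×63/63 = 2012.9899 rpm, dir flips to +; running = +2012.9899
Stage 5 [53T→76T]: ω = 2012.9899×53/76 = 1403.7956 rpm, dir flips to −; running = −1403.7956
Stage 6 [87T→87T]: ω = 1403.7956×87/87 = 1403.7956 rpm, dir flips to +; running = +1403.7956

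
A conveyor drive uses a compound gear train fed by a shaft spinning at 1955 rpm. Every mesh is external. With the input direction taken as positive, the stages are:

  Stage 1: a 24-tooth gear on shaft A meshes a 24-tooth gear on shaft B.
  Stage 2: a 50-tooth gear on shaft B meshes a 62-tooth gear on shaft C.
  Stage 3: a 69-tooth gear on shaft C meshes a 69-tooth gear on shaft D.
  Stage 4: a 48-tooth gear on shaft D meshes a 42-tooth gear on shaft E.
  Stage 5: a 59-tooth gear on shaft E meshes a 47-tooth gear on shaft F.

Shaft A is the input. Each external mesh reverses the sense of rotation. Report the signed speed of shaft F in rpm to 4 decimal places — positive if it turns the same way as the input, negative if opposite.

Stage 1 [24T→24T]: ω = 1955.0000×24/24 = 1955.0000 rpm, dir flips to −; running = −1955.0000
Stage 2 [50T→62T]: ω = 1955.0000×50/62 = 1576.6129 rpm, dir flips to +; running = +1576.6129
Stage 3 [69T→69T]: ω = 1576.6129×69/69 = 1576.6129 rpm, dir flips to −; running = −1576.6129
Stage 4 [48T→42T]: ω = 1576.6129×48/42 = 1801.8433 rpm, dir flips to +; running = +1801.8433
Stage 5 [59T→47T]: ω = 1801.8433×59/47 = 2261.8884 rpm, dir flips to −; running = −2261.8884

-2261.8884 rpm (opposite to input, |ω| = 2261.8884 rpm)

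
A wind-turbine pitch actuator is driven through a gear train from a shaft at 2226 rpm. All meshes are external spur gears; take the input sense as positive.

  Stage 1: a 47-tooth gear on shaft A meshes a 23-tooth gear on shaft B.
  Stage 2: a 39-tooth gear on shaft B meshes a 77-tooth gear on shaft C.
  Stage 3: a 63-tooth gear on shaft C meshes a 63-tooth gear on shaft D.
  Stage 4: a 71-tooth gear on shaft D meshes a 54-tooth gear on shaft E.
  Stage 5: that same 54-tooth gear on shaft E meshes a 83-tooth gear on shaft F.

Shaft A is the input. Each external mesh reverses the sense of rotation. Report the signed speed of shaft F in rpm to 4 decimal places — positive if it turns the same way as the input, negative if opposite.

Stage 1 [47T→23T]: ω = 2226.0000×47/23 = 4548.7826 rpm, dir flips to −; running = −4548.7826
Stage 2 [39T→77T]: ω = 4548.7826×39/77 = 2303.9289 rpm, dir flips to +; running = +2303.9289
Stage 3 [63T→63T]: ω = 2303.9289×63/63 = 2303.9289 rpm, dir flips to −; running = −2303.9289
Stage 4 [71T→54T]: ω = 2303.9289×71/54 = 3029.2398 rpm, dir flips to +; running = +3029.2398
Stage 5 [54T→83T]: ω = 3029.2398×54/83 = 1970.8307 rpm, dir flips to −; running = −1970.8307

-1970.8307 rpm (opposite to input, |ω| = 1970.8307 rpm)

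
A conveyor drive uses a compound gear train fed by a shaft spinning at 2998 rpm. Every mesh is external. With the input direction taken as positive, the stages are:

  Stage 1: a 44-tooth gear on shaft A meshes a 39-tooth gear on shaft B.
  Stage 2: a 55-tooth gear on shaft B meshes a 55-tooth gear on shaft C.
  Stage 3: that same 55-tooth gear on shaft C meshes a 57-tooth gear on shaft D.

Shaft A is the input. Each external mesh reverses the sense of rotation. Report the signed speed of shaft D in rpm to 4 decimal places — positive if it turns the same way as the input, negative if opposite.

Stage 1 [44T→39T]: ω = 2998.0000×44/39 = 3382.3590 rpm, dir flips to −; running = −3382.3590
Stage 2 [55T→55T]: ω = 3382.3590×55/55 = 3382.3590 rpm, dir flips to +; running = +3382.3590
Stage 3 [55T→57T]: ω = 3382.3590×55/57 = 3263.6797 rpm, dir flips to −; running = −3263.6797

-3263.6797 rpm (opposite to input, |ω| = 3263.6797 rpm)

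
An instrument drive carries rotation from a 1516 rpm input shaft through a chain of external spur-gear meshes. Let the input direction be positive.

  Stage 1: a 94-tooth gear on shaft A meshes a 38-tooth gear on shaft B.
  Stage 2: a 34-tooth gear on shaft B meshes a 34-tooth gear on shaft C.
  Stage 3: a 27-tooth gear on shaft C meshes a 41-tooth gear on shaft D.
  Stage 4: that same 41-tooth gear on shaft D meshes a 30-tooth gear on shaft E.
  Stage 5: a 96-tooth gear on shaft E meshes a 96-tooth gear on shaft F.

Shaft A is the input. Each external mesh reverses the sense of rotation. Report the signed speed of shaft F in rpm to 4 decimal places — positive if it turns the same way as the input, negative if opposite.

-3375.0947 rpm (opposite to input, |ω| = 3375.0947 rpm)

Stage 1 [94T→38T]: ω = 1516.0000×94/38 = 3750.1053 rpm, dir flips to −; running = −3750.1053
Stage 2 [34T→34T]: ω = 3750.1053×34/34 = 3750.1053 rpm, dir flips to +; running = +3750.1053
Stage 3 [27T→41T]: ω = 3750.1053×27/41 = 2469.5815 rpm, dir flips to −; running = −2469.5815
Stage 4 [41T→30T]: ω = 2469.5815×41/30 = 3375.0947 rpm, dir flips to +; running = +3375.0947
Stage 5 [96T→96T]: ω = 3375.0947×96/96 = 3375.0947 rpm, dir flips to −; running = −3375.0947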